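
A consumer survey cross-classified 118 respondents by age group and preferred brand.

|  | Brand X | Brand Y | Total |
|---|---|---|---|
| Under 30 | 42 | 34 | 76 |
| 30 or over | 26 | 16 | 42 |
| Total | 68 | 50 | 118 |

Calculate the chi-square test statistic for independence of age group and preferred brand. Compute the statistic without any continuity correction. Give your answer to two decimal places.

0.49

Grand total N = 118.
Expected counts (row total × column total / N):
  Under 30, Brand X: 76×68/118 = 43.797
  Under 30, Brand Y: 76×50/118 = 32.203
  30 or over, Brand X: 42×68/118 = 24.203
  30 or over, Brand Y: 42×50/118 = 17.797
Contributions (O − E)²/E:
  (42 − 43.797)²/43.797 = 0.0737
  (34 − 32.203)²/32.203 = 0.1003
  (26 − 24.203)²/24.203 = 0.1334
  (16 − 17.797)²/17.797 = 0.1814
χ² = 0.0737 + 0.1003 + 0.1334 + 0.1814 = 0.49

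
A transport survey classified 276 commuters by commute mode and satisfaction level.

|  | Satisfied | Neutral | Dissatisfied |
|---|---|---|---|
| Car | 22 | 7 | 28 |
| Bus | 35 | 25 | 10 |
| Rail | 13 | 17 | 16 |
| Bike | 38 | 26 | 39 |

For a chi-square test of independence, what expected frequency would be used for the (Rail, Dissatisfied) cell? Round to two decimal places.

15.50

Row total (Rail) = 46; column total (Dissatisfied) = 93; grand total N = 276.
Expected count = (row total × column total) / N = 46 × 93 / 276 = 15.50.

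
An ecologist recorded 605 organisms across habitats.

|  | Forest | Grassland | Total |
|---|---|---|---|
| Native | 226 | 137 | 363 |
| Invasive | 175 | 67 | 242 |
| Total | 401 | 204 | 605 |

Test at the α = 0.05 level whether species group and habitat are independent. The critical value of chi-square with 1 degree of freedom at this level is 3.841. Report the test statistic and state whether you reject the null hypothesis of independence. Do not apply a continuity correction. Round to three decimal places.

6.569; reject H₀

Grand total N = 605.
Expected counts (row total × column total / N):
  Native, Forest: 363×401/605 = 240.6000
  Native, Grassland: 363×204/605 = 122.4000
  Invasive, Forest: 242×401/605 = 160.4000
  Invasive, Grassland: 242×204/605 = 81.6000
Contributions (O − E)²/E:
  (226 − 240.6000)²/240.6000 = 0.8860
  (137 − 122.4000)²/122.4000 = 1.7415
  (175 − 160.4000)²/160.4000 = 1.3289
  (67 − 81.6000)²/81.6000 = 2.6123
χ² = 0.8860 + 1.7415 + 1.3289 + 2.6123 = 6.569
df = (2−1)(2−1) = 1. Since 6.569 > 3.841, reject the null hypothesis of independence at α = 0.05.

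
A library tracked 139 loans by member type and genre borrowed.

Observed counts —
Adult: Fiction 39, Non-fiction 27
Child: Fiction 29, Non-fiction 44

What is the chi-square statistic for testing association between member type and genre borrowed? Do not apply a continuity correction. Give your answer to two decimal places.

Row totals: 66, 73. Column totals: 68, 71. Grand total N = 139.
Expected counts (row total × column total / N):
  Adult, Fiction: 66×68/139 = 32.288
  Adult, Non-fiction: 66×71/139 = 33.712
  Child, Fiction: 73×68/139 = 35.712
  Child, Non-fiction: 73×71/139 = 37.288
Contributions (O − E)²/E:
  (39 − 32.288)²/32.288 = 1.3953
  (27 − 33.712)²/33.712 = 1.3363
  (29 − 35.712)²/35.712 = 1.2615
  (44 − 37.288)²/37.288 = 1.2082
χ² = 1.3953 + 1.3363 + 1.2615 + 1.2082 = 5.20

5.20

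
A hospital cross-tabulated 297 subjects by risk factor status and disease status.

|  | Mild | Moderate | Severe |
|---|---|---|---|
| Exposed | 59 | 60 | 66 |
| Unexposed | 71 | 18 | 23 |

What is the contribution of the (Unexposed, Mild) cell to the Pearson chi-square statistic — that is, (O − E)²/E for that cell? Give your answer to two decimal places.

Row total (Unexposed) = 112; column total (Mild) = 130; N = 297.
Expected count E = 112 × 130 / 297 = 49.024.
Contribution = (O − E)²/E = (71 − 49.024)² / 49.024 = 9.85.

9.85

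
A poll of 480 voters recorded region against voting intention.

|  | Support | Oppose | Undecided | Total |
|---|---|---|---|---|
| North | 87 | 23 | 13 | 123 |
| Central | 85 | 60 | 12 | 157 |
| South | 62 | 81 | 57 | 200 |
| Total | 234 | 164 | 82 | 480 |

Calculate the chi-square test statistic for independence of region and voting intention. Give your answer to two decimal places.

Grand total N = 480.
Expected counts (row total × column total / N):
  North, Support: 123×234/480 = 59.962
  North, Oppose: 123×164/480 = 42.025
  North, Undecided: 123×82/480 = 21.012
  Central, Support: 157×234/480 = 76.537
  Central, Oppose: 157×164/480 = 53.642
  Central, Undecided: 157×82/480 = 26.821
  South, Support: 200×234/480 = 97.500
  South, Oppose: 200×164/480 = 68.333
  South, Undecided: 200×82/480 = 34.167
Contributions (O − E)²/E:
  (87 − 59.962)²/59.962 = 12.1919
  (23 − 42.025)²/42.025 = 8.6127
  (13 − 21.012)²/21.012 = 3.0550
  (85 − 76.537)²/76.537 = 0.9358
  (60 − 53.642)²/53.642 = 0.7536
  (12 − 26.821)²/26.821 = 8.1899
  (62 − 97.500)²/97.500 = 12.9256
  (81 − 68.333)²/68.333 = 2.3481
  (57 − 34.167)²/34.167 = 15.2588
χ² = 12.1919 + 8.6127 + 3.0550 + 0.9358 + 0.7536 + 8.1899 + 12.9256 + 2.3481 + 15.2588 = 64.27

64.27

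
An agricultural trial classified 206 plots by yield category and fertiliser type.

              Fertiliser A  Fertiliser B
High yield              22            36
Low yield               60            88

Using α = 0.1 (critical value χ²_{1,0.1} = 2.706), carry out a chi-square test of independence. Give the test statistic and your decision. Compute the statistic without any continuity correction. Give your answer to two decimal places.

Row totals: 58, 148. Column totals: 82, 124. Grand total N = 206.
Expected counts (row total × column total / N):
  High yield, Fertiliser A: 58×82/206 = 23.087
  High yield, Fertiliser B: 58×124/206 = 34.913
  Low yield, Fertiliser A: 148×82/206 = 58.913
  Low yield, Fertiliser B: 148×124/206 = 89.087
Contributions (O − E)²/E:
  (22 − 23.087)²/23.087 = 0.0512
  (36 − 34.913)²/34.913 = 0.0338
  (60 − 58.913)²/58.913 = 0.0201
  (88 − 89.087)²/89.087 = 0.0133
χ² = 0.0512 + 0.0338 + 0.0201 + 0.0133 = 0.12
df = (2−1)(2−1) = 1. Since 0.12 < 2.706, fail to reject the null hypothesis of independence at α = 0.1.

0.12; fail to reject H₀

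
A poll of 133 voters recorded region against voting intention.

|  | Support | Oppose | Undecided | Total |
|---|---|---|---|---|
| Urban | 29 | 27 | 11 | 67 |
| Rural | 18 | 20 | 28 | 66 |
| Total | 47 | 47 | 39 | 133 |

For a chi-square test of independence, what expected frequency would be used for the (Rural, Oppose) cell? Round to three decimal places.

Row total (Rural) = 66; column total (Oppose) = 47; grand total N = 133.
Expected count = (row total × column total) / N = 66 × 47 / 133 = 23.323.

23.323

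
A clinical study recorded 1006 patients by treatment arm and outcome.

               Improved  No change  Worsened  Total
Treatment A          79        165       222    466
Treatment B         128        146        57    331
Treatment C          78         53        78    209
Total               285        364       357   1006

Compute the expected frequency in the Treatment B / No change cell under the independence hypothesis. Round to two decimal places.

119.77

Row total (Treatment B) = 331; column total (No change) = 364; grand total N = 1006.
Expected count = (row total × column total) / N = 331 × 364 / 1006 = 119.77.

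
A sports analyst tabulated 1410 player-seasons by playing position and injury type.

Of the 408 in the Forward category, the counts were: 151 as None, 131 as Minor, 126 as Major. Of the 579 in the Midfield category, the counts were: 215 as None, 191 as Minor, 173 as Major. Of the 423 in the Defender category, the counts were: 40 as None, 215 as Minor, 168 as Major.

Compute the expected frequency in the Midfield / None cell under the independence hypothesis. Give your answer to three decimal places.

Row total (Midfield) = 579; column total (None) = 406; grand total N = 1410.
Expected count = (row total × column total) / N = 579 × 406 / 1410 = 166.719.

166.719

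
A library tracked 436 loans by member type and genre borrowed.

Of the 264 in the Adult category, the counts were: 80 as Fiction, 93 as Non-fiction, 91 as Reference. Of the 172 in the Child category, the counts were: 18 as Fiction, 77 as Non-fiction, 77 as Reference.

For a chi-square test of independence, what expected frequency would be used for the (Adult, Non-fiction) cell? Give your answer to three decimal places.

Row total (Adult) = 264; column total (Non-fiction) = 170; grand total N = 436.
Expected count = (row total × column total) / N = 264 × 170 / 436 = 102.936.

102.936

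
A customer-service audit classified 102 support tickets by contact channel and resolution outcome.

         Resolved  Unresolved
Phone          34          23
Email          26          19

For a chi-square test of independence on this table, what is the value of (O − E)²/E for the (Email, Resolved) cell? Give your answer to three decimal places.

0.008

Row total (Email) = 45; column total (Resolved) = 60; N = 102.
Expected count E = 45 × 60 / 102 = 26.4706.
Contribution = (O − E)²/E = (26 − 26.4706)² / 26.4706 = 0.008.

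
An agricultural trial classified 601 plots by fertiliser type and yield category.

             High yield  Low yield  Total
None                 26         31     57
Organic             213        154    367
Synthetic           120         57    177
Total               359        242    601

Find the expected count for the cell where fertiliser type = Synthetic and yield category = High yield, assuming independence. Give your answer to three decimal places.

105.729

Row total (Synthetic) = 177; column total (High yield) = 359; grand total N = 601.
Expected count = (row total × column total) / N = 177 × 359 / 601 = 105.729.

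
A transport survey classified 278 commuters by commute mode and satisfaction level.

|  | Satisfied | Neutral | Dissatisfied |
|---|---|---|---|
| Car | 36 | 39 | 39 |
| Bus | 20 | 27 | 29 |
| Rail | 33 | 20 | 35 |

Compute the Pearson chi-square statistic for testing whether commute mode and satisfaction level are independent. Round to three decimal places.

Row totals: 114, 76, 88. Column totals: 89, 86, 103. Grand total N = 278.
Expected counts (row total × column total / N):
  Car, Satisfied: 114×89/278 = 36.4964
  Car, Neutral: 114×86/278 = 35.2662
  Car, Dissatisfied: 114×103/278 = 42.2374
  Bus, Satisfied: 76×89/278 = 24.3309
  Bus, Neutral: 76×86/278 = 23.5108
  Bus, Dissatisfied: 76×103/278 = 28.1583
  Rail, Satisfied: 88×89/278 = 28.1727
  Rail, Neutral: 88×86/278 = 27.2230
  Rail, Dissatisfied: 88×103/278 = 32.6043
Contributions (O − E)²/E:
  (36 − 36.4964)²/36.4964 = 0.0068
  (39 − 35.2662)²/35.2662 = 0.3953
  (39 − 42.2374)²/42.2374 = 0.2481
  (20 − 24.3309)²/24.3309 = 0.7709
  (27 − 23.5108)²/23.5108 = 0.5178
  (29 − 28.1583)²/28.1583 = 0.0252
  (33 − 28.1727)²/28.1727 = 0.8271
  (20 − 27.2230)²/27.2230 = 1.9165
  (35 − 32.6043)²/32.6043 = 0.1760
χ² = 0.0068 + 0.3953 + 0.2481 + 0.7709 + 0.5178 + 0.0252 + 0.8271 + 1.9165 + 0.1760 = 4.884

4.884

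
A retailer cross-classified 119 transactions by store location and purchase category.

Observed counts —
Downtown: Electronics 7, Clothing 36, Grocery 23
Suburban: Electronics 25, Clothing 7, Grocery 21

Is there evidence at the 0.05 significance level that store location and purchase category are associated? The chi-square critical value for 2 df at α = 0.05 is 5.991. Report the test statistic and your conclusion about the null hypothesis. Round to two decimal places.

28.70; reject H₀

Row totals: 66, 53. Column totals: 32, 43, 44. Grand total N = 119.
Expected counts (row total × column total / N):
  Downtown, Electronics: 66×32/119 = 17.748
  Downtown, Clothing: 66×43/119 = 23.849
  Downtown, Grocery: 66×44/119 = 24.403
  Suburban, Electronics: 53×32/119 = 14.252
  Suburban, Clothing: 53×43/119 = 19.151
  Suburban, Grocery: 53×44/119 = 19.597
Contributions (O − E)²/E:
  (7 − 17.748)²/17.748 = 6.5089
  (36 − 23.849)²/23.849 = 6.1909
  (23 − 24.403)²/24.403 = 0.0807
  (25 − 14.252)²/14.252 = 8.1055
  (7 − 19.151)²/19.151 = 7.7096
  (21 − 19.597)²/19.597 = 0.1004
χ² = 6.5089 + 6.1909 + 0.0807 + 8.1055 + 7.7096 + 0.1004 = 28.70
df = (2−1)(3−1) = 2. Since 28.70 > 5.991, reject the null hypothesis of independence at α = 0.05.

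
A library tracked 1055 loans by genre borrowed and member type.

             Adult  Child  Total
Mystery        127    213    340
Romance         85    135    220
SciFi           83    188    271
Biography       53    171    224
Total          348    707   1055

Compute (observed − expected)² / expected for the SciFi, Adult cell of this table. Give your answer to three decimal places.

Row total (SciFi) = 271; column total (Adult) = 348; N = 1055.
Expected count E = 271 × 348 / 1055 = 89.3915.
Contribution = (O − E)²/E = (83 − 89.3915)² / 89.3915 = 0.457.

0.457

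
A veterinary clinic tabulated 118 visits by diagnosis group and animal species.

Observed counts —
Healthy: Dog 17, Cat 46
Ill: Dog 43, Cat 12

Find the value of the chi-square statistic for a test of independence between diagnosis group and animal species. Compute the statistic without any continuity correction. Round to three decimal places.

30.797

Row totals: 63, 55. Column totals: 60, 58. Grand total N = 118.
Expected counts (row total × column total / N):
  Healthy, Dog: 63×60/118 = 32.0339
  Healthy, Cat: 63×58/118 = 30.9661
  Ill, Dog: 55×60/118 = 27.9661
  Ill, Cat: 55×58/118 = 27.0339
Contributions (O − E)²/E:
  (17 − 32.0339)²/32.0339 = 7.0556
  (46 − 30.9661)²/30.9661 = 7.2989
  (43 − 27.9661)²/27.9661 = 8.0819
  (12 − 27.0339)²/27.0339 = 8.3605
χ² = 7.0556 + 7.2989 + 8.0819 + 8.3605 = 30.797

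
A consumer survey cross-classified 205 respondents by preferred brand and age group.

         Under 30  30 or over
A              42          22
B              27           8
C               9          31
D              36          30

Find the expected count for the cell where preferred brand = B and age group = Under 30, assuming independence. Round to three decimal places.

Row total (B) = 35; column total (Under 30) = 114; grand total N = 205.
Expected count = (row total × column total) / N = 35 × 114 / 205 = 19.463.

19.463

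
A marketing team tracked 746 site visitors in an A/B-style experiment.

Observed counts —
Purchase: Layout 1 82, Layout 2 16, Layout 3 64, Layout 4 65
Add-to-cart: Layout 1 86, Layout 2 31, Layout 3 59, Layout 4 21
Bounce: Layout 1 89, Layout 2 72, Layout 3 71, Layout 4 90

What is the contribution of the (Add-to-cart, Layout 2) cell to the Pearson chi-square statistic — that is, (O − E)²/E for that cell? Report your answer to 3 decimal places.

0.006

Row total (Add-to-cart) = 197; column total (Layout 2) = 119; N = 746.
Expected count E = 197 × 119 / 746 = 31.4249.
Contribution = (O − E)²/E = (31 − 31.4249)² / 31.4249 = 0.006.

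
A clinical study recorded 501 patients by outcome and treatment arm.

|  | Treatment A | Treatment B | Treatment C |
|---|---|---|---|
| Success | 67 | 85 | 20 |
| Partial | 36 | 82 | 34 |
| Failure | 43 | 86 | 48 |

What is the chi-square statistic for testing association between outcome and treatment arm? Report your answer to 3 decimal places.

19.903

Row totals: 172, 152, 177. Column totals: 146, 253, 102. Grand total N = 501.
Expected counts (row total × column total / N):
  Success, Treatment A: 172×146/501 = 50.1238
  Success, Treatment B: 172×253/501 = 86.8583
  Success, Treatment C: 172×102/501 = 35.0180
  Partial, Treatment A: 152×146/501 = 44.2954
  Partial, Treatment B: 152×253/501 = 76.7585
  Partial, Treatment C: 152×102/501 = 30.9461
  Failure, Treatment A: 177×146/501 = 51.5808
  Failure, Treatment B: 177×253/501 = 89.3832
  Failure, Treatment C: 177×102/501 = 36.0359
Contributions (O − E)²/E:
  (67 − 50.1238)²/50.1238 = 5.6821
  (85 − 86.8583)²/86.8583 = 0.0398
  (20 − 35.0180)²/35.0180 = 6.4407
  (36 − 44.2954)²/44.2954 = 1.5535
  (82 − 76.7585)²/76.7585 = 0.3579
  (34 − 30.9461)²/30.9461 = 0.3014
  (43 − 51.5808)²/51.5808 = 1.4275
  (86 − 89.3832)²/89.3832 = 0.1281
  (48 − 36.0359)²/36.0359 = 3.9721
χ² = 5.6821 + 0.0398 + 6.4407 + 1.5535 + 0.3579 + 0.3014 + 1.4275 + 0.1281 + 3.9721 = 19.903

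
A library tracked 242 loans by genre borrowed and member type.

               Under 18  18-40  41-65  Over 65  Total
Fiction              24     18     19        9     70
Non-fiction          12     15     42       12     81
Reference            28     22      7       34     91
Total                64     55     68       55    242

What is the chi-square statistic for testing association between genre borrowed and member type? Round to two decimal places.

Grand total N = 242.
Expected counts (row total × column total / N):
  Fiction, Under 18: 70×64/242 = 18.512
  Fiction, 18-40: 70×55/242 = 15.909
  Fiction, 41-65: 70×68/242 = 19.669
  Fiction, Over 65: 70×55/242 = 15.909
  Non-fiction, Under 18: 81×64/242 = 21.421
  Non-fiction, 18-40: 81×55/242 = 18.409
  Non-fiction, 41-65: 81×68/242 = 22.760
  Non-fiction, Over 65: 81×55/242 = 18.409
  Reference, Under 18: 91×64/242 = 24.066
  Reference, 18-40: 91×55/242 = 20.682
  Reference, 41-65: 91×68/242 = 25.570
  Reference, Over 65: 91×55/242 = 20.682
Contributions (O − E)²/E:
  (24 − 18.512)²/18.512 = 1.6270
  (18 − 15.909)²/15.909 = 0.2748
  (19 − 19.669)²/19.669 = 0.0228
  (9 − 15.909)²/15.909 = 3.0005
  (12 − 21.421)²/21.421 = 4.1434
  (15 − 18.409)²/18.409 = 0.6313
  (42 − 22.760)²/22.760 = 16.2644
  (12 − 18.409)²/18.409 = 2.2313
  (28 − 24.066)²/24.066 = 0.6431
  (22 − 20.682)²/20.682 = 0.0840
  (7 − 25.570)²/25.570 = 13.4863
  (34 − 20.682)²/20.682 = 8.5760
χ² = 1.6270 + 0.2748 + 0.0228 + 3.0005 + 4.1434 + 0.6313 + 16.2644 + 2.2313 + 0.6431 + 0.0840 + 13.4863 + 8.5760 = 50.98

50.98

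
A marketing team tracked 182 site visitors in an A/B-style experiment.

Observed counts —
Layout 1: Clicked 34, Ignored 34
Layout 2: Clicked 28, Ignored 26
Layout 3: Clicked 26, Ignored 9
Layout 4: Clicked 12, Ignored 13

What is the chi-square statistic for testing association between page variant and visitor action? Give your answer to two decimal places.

Row totals: 68, 54, 35, 25. Column totals: 100, 82. Grand total N = 182.
Expected counts (row total × column total / N):
  Layout 1, Clicked: 68×100/182 = 37.363
  Layout 1, Ignored: 68×82/182 = 30.637
  Layout 2, Clicked: 54×100/182 = 29.670
  Layout 2, Ignored: 54×82/182 = 24.330
  Layout 3, Clicked: 35×100/182 = 19.231
  Layout 3, Ignored: 35×82/182 = 15.769
  Layout 4, Clicked: 25×100/182 = 13.736
  Layout 4, Ignored: 25×82/182 = 11.264
Contributions (O − E)²/E:
  (34 − 37.363)²/37.363 = 0.3027
  (34 − 30.637)²/30.637 = 0.3692
  (28 − 29.670)²/29.670 = 0.0940
  (26 − 24.330)²/24.330 = 0.1146
  (26 − 19.231)²/19.231 = 2.3826
  (9 − 15.769)²/15.769 = 2.9057
  (12 − 13.736)²/13.736 = 0.2194
  (13 − 11.264)²/11.264 = 0.2676
χ² = 0.3027 + 0.3692 + 0.0940 + 0.1146 + 2.3826 + 2.9057 + 0.2194 + 0.2676 = 6.66

6.66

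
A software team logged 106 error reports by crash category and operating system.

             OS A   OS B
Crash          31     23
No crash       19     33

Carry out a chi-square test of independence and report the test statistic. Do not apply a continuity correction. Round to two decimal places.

4.63

Row totals: 54, 52. Column totals: 50, 56. Grand total N = 106.
Expected counts (row total × column total / N):
  Crash, OS A: 54×50/106 = 25.472
  Crash, OS B: 54×56/106 = 28.528
  No crash, OS A: 52×50/106 = 24.528
  No crash, OS B: 52×56/106 = 27.472
Contributions (O − E)²/E:
  (31 − 25.472)²/25.472 = 1.1997
  (23 − 28.528)²/28.528 = 1.0712
  (19 − 24.528)²/24.528 = 1.2459
  (33 − 27.472)²/27.472 = 1.1124
χ² = 1.1997 + 1.0712 + 1.2459 + 1.1124 = 4.63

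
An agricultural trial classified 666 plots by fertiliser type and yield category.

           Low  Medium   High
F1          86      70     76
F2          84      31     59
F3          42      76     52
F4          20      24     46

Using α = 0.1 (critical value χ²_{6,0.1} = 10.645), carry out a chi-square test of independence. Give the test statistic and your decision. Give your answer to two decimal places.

47.56; reject H₀

Row totals: 232, 174, 170, 90. Column totals: 232, 201, 233. Grand total N = 666.
Expected counts (row total × column total / N):
  F1, Low: 232×232/666 = 80.817
  F1, Medium: 232×201/666 = 70.018
  F1, High: 232×233/666 = 81.165
  F2, Low: 174×232/666 = 60.613
  F2, Medium: 174×201/666 = 52.514
  F2, High: 174×233/666 = 60.874
  F3, Low: 170×232/666 = 59.219
  F3, Medium: 170×201/666 = 51.306
  F3, High: 170×233/666 = 59.474
  F4, Low: 90×232/666 = 31.351
  F4, Medium: 90×201/666 = 27.162
  F4, High: 90×233/666 = 31.486
Contributions (O − E)²/E:
  (86 − 80.817)²/80.817 = 0.3324
  (70 − 70.018)²/70.018 = 0.0000
  (76 − 81.165)²/81.165 = 0.3287
  (84 − 60.613)²/60.613 = 9.0237
  (31 − 52.514)²/52.514 = 8.8139
  (59 − 60.874)²/60.874 = 0.0577
  (42 − 59.219)²/59.219 = 5.0067
  (76 − 51.306)²/51.306 = 11.8854
  (52 − 59.474)²/59.474 = 0.9392
  (20 − 31.351)²/31.351 = 4.1098
  (24 − 27.162)²/27.162 = 0.3681
  (46 − 31.486)²/31.486 = 6.6905
χ² = 0.3324 + 0.0000 + 0.3287 + 9.0237 + 8.8139 + 0.0577 + 5.0067 + 11.8854 + 0.9392 + 4.1098 + 0.3681 + 6.6905 = 47.56
df = (4−1)(3−1) = 6. Since 47.56 > 10.645, reject the null hypothesis of independence at α = 0.1.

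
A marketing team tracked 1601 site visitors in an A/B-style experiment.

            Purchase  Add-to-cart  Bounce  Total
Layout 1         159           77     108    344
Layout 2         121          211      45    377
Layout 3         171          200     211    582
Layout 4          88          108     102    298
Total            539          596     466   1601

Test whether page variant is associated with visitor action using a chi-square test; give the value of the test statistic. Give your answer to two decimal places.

130.06

Grand total N = 1601.
Expected counts (row total × column total / N):
  Layout 1, Purchase: 344×539/1601 = 115.813
  Layout 1, Add-to-cart: 344×596/1601 = 128.060
  Layout 1, Bounce: 344×466/1601 = 100.127
  Layout 2, Purchase: 377×539/1601 = 126.923
  Layout 2, Add-to-cart: 377×596/1601 = 140.345
  Layout 2, Bounce: 377×466/1601 = 109.733
  Layout 3, Purchase: 582×539/1601 = 195.939
  Layout 3, Add-to-cart: 582×596/1601 = 216.660
  Layout 3, Bounce: 582×466/1601 = 169.402
  Layout 4, Purchase: 298×539/1601 = 100.326
  Layout 4, Add-to-cart: 298×596/1601 = 110.936
  Layout 4, Bounce: 298×466/1601 = 86.738
Contributions (O − E)²/E:
  (159 − 115.813)²/115.813 = 16.1046
  (77 − 128.060)²/128.060 = 20.3586
  (108 − 100.127)²/100.127 = 0.6191
  (121 − 126.923)²/126.923 = 0.2764
  (211 − 140.345)²/140.345 = 35.5704
  (45 − 109.733)²/109.733 = 38.1869
  (171 − 195.939)²/195.939 = 3.1742
  (200 − 216.660)²/216.660 = 1.2811
  (211 − 169.402)²/169.402 = 10.2147
  (88 − 100.326)²/100.326 = 1.5144
  (108 − 110.936)²/110.936 = 0.0777
  (102 − 86.738)²/86.738 = 2.6854
χ² = 16.1046 + 20.3586 + 0.6191 + 0.2764 + 35.5704 + 38.1869 + 3.1742 + 1.2811 + 10.2147 + 1.5144 + 0.0777 + 2.6854 = 130.06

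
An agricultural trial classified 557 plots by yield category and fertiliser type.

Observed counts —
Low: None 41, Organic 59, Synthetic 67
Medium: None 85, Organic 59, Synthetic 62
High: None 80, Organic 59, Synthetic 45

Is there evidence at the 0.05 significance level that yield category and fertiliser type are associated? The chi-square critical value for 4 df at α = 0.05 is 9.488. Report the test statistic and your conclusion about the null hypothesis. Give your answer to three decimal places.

18.415; reject H₀

Row totals: 167, 206, 184. Column totals: 206, 177, 174. Grand total N = 557.
Expected counts (row total × column total / N):
  Low, None: 167×206/557 = 61.7630
  Low, Organic: 167×177/557 = 53.0682
  Low, Synthetic: 167×174/557 = 52.1688
  Medium, None: 206×206/557 = 76.1867
  Medium, Organic: 206×177/557 = 65.4614
  Medium, Synthetic: 206×174/557 = 64.3519
  High, None: 184×206/557 = 68.0503
  High, Organic: 184×177/557 = 58.4704
  High, Synthetic: 184×174/557 = 57.4794
Contributions (O − E)²/E:
  (41 − 61.7630)²/61.7630 = 6.9799
  (59 − 53.0682)²/53.0682 = 0.6630
  (67 − 52.1688)²/52.1688 = 4.2164
  (85 − 76.1867)²/76.1867 = 1.0195
  (59 − 65.4614)²/65.4614 = 0.6378
  (62 − 64.3519)²/64.3519 = 0.0860
  (80 − 68.0503)²/68.0503 = 2.0984
  (59 − 58.4704)²/58.4704 = 0.0048
  (45 − 57.4794)²/57.4794 = 2.7094
χ² = 6.9799 + 0.6630 + 4.2164 + 1.0195 + 0.6378 + 0.0860 + 2.0984 + 0.0048 + 2.7094 = 18.415
df = (3−1)(3−1) = 4. Since 18.415 > 9.488, reject the null hypothesis of independence at α = 0.05.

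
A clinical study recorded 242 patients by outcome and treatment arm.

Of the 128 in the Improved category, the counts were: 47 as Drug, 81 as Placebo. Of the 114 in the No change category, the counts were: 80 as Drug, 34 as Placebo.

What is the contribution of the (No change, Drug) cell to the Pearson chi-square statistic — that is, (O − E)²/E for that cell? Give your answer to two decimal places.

Row total (No change) = 114; column total (Drug) = 127; N = 242.
Expected count E = 114 × 127 / 242 = 59.8264.
Contribution = (O − E)²/E = (80 − 59.8264)² / 59.8264 = 6.80.

6.80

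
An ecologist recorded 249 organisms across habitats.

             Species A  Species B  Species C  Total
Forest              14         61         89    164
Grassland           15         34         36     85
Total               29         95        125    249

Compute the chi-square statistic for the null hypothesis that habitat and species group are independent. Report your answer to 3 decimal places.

5.689

Grand total N = 249.
Expected counts (row total × column total / N):
  Forest, Species A: 164×29/249 = 19.1004
  Forest, Species B: 164×95/249 = 62.5703
  Forest, Species C: 164×125/249 = 82.3293
  Grassland, Species A: 85×29/249 = 9.8996
  Grassland, Species B: 85×95/249 = 32.4297
  Grassland, Species C: 85×125/249 = 42.6707
Contributions (O − E)²/E:
  (14 − 19.1004)²/19.1004 = 1.3620
  (61 − 62.5703)²/62.5703 = 0.0394
  (89 − 82.3293)²/82.3293 = 0.5405
  (15 − 9.8996)²/9.8996 = 2.6278
  (34 − 32.4297)²/32.4297 = 0.0760
  (36 − 42.6707)²/42.6707 = 1.0428
χ² = 1.3620 + 0.0394 + 0.5405 + 2.6278 + 0.0760 + 1.0428 = 5.689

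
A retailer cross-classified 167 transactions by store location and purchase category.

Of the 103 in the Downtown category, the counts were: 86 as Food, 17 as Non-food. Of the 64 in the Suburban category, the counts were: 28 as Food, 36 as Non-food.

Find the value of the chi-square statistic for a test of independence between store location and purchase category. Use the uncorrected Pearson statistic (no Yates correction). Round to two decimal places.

Row totals: 103, 64. Column totals: 114, 53. Grand total N = 167.
Expected counts (row total × column total / N):
  Downtown, Food: 103×114/167 = 70.311
  Downtown, Non-food: 103×53/167 = 32.689
  Suburban, Food: 64×114/167 = 43.689
  Suburban, Non-food: 64×53/167 = 20.311
Contributions (O − E)²/E:
  (86 − 70.311)²/70.311 = 3.5008
  (17 − 32.689)²/32.689 = 7.5299
  (28 − 43.689)²/43.689 = 5.6340
  (36 − 20.311)²/20.311 = 12.1188
χ² = 3.5008 + 7.5299 + 5.6340 + 12.1188 = 28.78

28.78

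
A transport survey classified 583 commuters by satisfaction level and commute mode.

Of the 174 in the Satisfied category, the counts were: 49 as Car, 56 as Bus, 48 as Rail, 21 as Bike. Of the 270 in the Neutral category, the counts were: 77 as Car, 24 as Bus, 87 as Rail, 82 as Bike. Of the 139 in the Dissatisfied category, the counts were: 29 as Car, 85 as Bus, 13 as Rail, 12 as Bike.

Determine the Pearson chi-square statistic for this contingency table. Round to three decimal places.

Row totals: 174, 270, 139. Column totals: 155, 165, 148, 115. Grand total N = 583.
Expected counts (row total × column total / N):
  Satisfied, Car: 174×155/583 = 46.2607
  Satisfied, Bus: 174×165/583 = 49.2453
  Satisfied, Rail: 174×148/583 = 44.1715
  Satisfied, Bike: 174×115/583 = 34.3225
  Neutral, Car: 270×155/583 = 71.7839
  Neutral, Bus: 270×165/583 = 76.4151
  Neutral, Rail: 270×148/583 = 68.5420
  Neutral, Bike: 270×115/583 = 53.2590
  Dissatisfied, Car: 139×155/583 = 36.9554
  Dissatisfied, Bus: 139×165/583 = 39.3396
  Dissatisfied, Rail: 139×148/583 = 35.2864
  Dissatisfied, Bike: 139×115/583 = 27.4185
Contributions (O − E)²/E:
  (49 − 46.2607)²/46.2607 = 0.1622
  (56 − 49.2453)²/49.2453 = 0.9265
  (48 − 44.1715)²/44.1715 = 0.3318
  (21 − 34.3225)²/34.3225 = 5.1712
  (77 − 71.7839)²/71.7839 = 0.3790
  (24 − 76.4151)²/76.4151 = 35.9529
  (87 − 68.5420)²/68.5420 = 4.9706
  (82 − 53.2590)²/53.2590 = 15.5100
  (29 − 36.9554)²/36.9554 = 1.7126
  (85 − 39.3396)²/39.3396 = 52.9968
  (13 − 35.2864)²/35.2864 = 14.0758
  (12 − 27.4185)²/27.4185 = 8.6704
χ² = 0.1622 + 0.9265 + 0.3318 + 5.1712 + 0.3790 + 35.9529 + 4.9706 + 15.5100 + 1.7126 + 52.9968 + 14.0758 + 8.6704 = 140.860

140.860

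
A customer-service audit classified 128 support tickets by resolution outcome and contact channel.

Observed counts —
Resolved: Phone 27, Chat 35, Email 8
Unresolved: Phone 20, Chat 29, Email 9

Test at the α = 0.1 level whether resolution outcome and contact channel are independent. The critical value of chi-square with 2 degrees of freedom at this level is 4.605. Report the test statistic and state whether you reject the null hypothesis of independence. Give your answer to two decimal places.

Row totals: 70, 58. Column totals: 47, 64, 17. Grand total N = 128.
Expected counts (row total × column total / N):
  Resolved, Phone: 70×47/128 = 25.703
  Resolved, Chat: 70×64/128 = 35.000
  Resolved, Email: 70×17/128 = 9.297
  Unresolved, Phone: 58×47/128 = 21.297
  Unresolved, Chat: 58×64/128 = 29.000
  Unresolved, Email: 58×17/128 = 7.703
Contributions (O − E)²/E:
  (27 − 25.703)²/25.703 = 0.0654
  (35 − 35.000)²/35.000 = 0.0000
  (8 − 9.297)²/9.297 = 0.1809
  (20 − 21.297)²/21.297 = 0.0790
  (29 − 29.000)²/29.000 = 0.0000
  (9 − 7.703)²/7.703 = 0.2184
χ² = 0.0654 + 0.0000 + 0.1809 + 0.0790 + 0.0000 + 0.2184 = 0.54
df = (2−1)(3−1) = 2. Since 0.54 < 4.605, fail to reject the null hypothesis of independence at α = 0.1.

0.54; fail to reject H₀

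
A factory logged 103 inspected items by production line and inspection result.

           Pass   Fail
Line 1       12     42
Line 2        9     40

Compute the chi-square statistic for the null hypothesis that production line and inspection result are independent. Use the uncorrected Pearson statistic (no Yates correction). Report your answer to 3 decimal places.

0.235

Row totals: 54, 49. Column totals: 21, 82. Grand total N = 103.
Expected counts (row total × column total / N):
  Line 1, Pass: 54×21/103 = 11.0097
  Line 1, Fail: 54×82/103 = 42.9903
  Line 2, Pass: 49×21/103 = 9.9903
  Line 2, Fail: 49×82/103 = 39.0097
Contributions (O − E)²/E:
  (12 − 11.0097)²/11.0097 = 0.0891
  (42 − 42.9903)²/42.9903 = 0.0228
  (9 − 9.9903)²/9.9903 = 0.0982
  (40 − 39.0097)²/39.0097 = 0.0251
χ² = 0.0891 + 0.0228 + 0.0982 + 0.0251 = 0.235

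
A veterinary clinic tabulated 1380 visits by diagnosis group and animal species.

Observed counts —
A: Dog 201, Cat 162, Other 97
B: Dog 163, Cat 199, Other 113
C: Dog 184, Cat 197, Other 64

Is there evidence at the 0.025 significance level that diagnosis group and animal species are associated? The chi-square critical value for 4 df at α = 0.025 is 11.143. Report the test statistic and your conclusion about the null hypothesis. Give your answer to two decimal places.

21.36; reject H₀

Row totals: 460, 475, 445. Column totals: 548, 558, 274. Grand total N = 1380.
Expected counts (row total × column total / N):
  A, Dog: 460×548/1380 = 182.667
  A, Cat: 460×558/1380 = 186.000
  A, Other: 460×274/1380 = 91.333
  B, Dog: 475×548/1380 = 188.623
  B, Cat: 475×558/1380 = 192.065
  B, Other: 475×274/1380 = 94.312
  C, Dog: 445×548/1380 = 176.710
  C, Cat: 445×558/1380 = 179.935
  C, Other: 445×274/1380 = 88.355
Contributions (O − E)²/E:
  (201 − 182.667)²/182.667 = 1.8400
  (162 − 186.000)²/186.000 = 3.0968
  (97 − 91.333)²/91.333 = 0.3516
  (163 − 188.623)²/188.623 = 3.4807
  (199 − 192.065)²/192.065 = 0.2504
  (113 − 94.312)²/94.312 = 3.7030
  (184 − 176.710)²/176.710 = 0.3007
  (197 − 179.935)²/179.935 = 1.6184
  (64 − 88.355)²/88.355 = 6.7134
χ² = 1.8400 + 3.0968 + 0.3516 + 3.4807 + 0.2504 + 3.7030 + 0.3007 + 1.6184 + 6.7134 = 21.36
df = (3−1)(3−1) = 4. Since 21.36 > 11.143, reject the null hypothesis of independence at α = 0.025.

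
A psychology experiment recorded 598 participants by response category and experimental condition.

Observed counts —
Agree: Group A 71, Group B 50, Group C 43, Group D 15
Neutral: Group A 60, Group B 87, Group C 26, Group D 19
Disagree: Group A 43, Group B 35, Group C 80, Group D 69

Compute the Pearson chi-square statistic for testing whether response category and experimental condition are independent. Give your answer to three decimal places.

Row totals: 179, 192, 227. Column totals: 174, 172, 149, 103. Grand total N = 598.
Expected counts (row total × column total / N):
  Agree, Group A: 179×174/598 = 52.08361
  Agree, Group B: 179×172/598 = 51.48495
  Agree, Group C: 179×149/598 = 44.60033
  Agree, Group D: 179×103/598 = 30.83110
  Neutral, Group A: 192×174/598 = 55.86622
  Neutral, Group B: 192×172/598 = 55.22408
  Neutral, Group C: 192×149/598 = 47.83946
  Neutral, Group D: 192×103/598 = 33.07023
  Disagree, Group A: 227×174/598 = 66.05017
  Disagree, Group B: 227×172/598 = 65.29097
  Disagree, Group C: 227×149/598 = 56.56020
  Disagree, Group D: 227×103/598 = 39.09866
Contributions (O − E)²/E:
  (71 − 52.08361)²/52.08361 = 6.8703
  (50 − 51.48495)²/51.48495 = 0.0428
  (43 − 44.60033)²/44.60033 = 0.0574
  (15 − 30.83110)²/30.83110 = 8.1289
  (60 − 55.86622)²/55.86622 = 0.3059
  (87 − 55.22408)²/55.22408 = 18.2839
  (26 − 47.83946)²/47.83946 = 9.9701
  (19 − 33.07023)²/33.07023 = 5.9864
  (43 − 66.05017)²/66.05017 = 8.0440
  (35 − 65.29097)²/65.29097 = 14.0531
  (80 − 56.56020)²/56.56020 = 9.7140
  (69 − 39.09866)²/39.09866 = 22.8675
χ² = 6.8703 + 0.0428 + 0.0574 + 8.1289 + 0.3059 + 18.2839 + 9.9701 + 5.9864 + 8.0440 + 14.0531 + 9.7140 + 22.8675 = 104.324

104.324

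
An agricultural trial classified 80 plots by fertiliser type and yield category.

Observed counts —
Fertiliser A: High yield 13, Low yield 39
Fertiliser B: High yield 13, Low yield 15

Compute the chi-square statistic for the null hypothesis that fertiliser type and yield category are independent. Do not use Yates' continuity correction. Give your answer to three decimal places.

3.810

Row totals: 52, 28. Column totals: 26, 54. Grand total N = 80.
Expected counts (row total × column total / N):
  Fertiliser A, High yield: 52×26/80 = 16.9000
  Fertiliser A, Low yield: 52×54/80 = 35.1000
  Fertiliser B, High yield: 28×26/80 = 9.1000
  Fertiliser B, Low yield: 28×54/80 = 18.9000
Contributions (O − E)²/E:
  (13 − 16.9000)²/16.9000 = 0.9000
  (39 − 35.1000)²/35.1000 = 0.4333
  (13 − 9.1000)²/9.1000 = 1.6714
  (15 − 18.9000)²/18.9000 = 0.8048
χ² = 0.9000 + 0.4333 + 1.6714 + 0.8048 = 3.810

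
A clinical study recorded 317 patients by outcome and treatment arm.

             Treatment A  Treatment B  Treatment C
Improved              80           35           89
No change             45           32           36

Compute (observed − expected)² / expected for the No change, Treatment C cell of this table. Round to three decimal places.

Row total (No change) = 113; column total (Treatment C) = 125; N = 317.
Expected count E = 113 × 125 / 317 = 44.5584.
Contribution = (O − E)²/E = (36 − 44.5584)² / 44.5584 = 1.644.

1.644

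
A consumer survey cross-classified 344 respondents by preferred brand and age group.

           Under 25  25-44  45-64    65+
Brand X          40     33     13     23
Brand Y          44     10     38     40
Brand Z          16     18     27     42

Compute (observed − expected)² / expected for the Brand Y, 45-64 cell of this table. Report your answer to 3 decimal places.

2.176

Row total (Brand Y) = 132; column total (45-64) = 78; N = 344.
Expected count E = 132 × 78 / 344 = 29.9302.
Contribution = (O − E)²/E = (38 − 29.9302)² / 29.9302 = 2.176.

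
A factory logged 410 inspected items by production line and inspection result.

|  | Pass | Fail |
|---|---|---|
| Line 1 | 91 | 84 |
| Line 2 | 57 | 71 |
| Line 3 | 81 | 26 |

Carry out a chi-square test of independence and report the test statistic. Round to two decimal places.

Row totals: 175, 128, 107. Column totals: 229, 181. Grand total N = 410.
Expected counts (row total × column total / N):
  Line 1, Pass: 175×229/410 = 97.744
  Line 1, Fail: 175×181/410 = 77.256
  Line 2, Pass: 128×229/410 = 71.493
  Line 2, Fail: 128×181/410 = 56.507
  Line 3, Pass: 107×229/410 = 59.763
  Line 3, Fail: 107×181/410 = 47.237
Contributions (O − E)²/E:
  (91 − 97.744)²/97.744 = 0.4653
  (84 − 77.256)²/77.256 = 0.5887
  (57 − 71.493)²/71.493 = 2.9380
  (71 − 56.507)²/56.507 = 3.7172
  (81 − 59.763)²/59.763 = 7.5466
  (26 − 47.237)²/47.237 = 9.5478
χ² = 0.4653 + 0.5887 + 2.9380 + 3.7172 + 7.5466 + 9.5478 = 24.80

24.80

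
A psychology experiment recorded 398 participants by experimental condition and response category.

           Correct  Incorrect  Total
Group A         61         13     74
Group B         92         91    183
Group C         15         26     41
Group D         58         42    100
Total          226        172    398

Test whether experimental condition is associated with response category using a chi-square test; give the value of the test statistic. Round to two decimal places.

29.88

Grand total N = 398.
Expected counts (row total × column total / N):
  Group A, Correct: 74×226/398 = 42.0201
  Group A, Incorrect: 74×172/398 = 31.9799
  Group B, Correct: 183×226/398 = 103.9146
  Group B, Incorrect: 183×172/398 = 79.0854
  Group C, Correct: 41×226/398 = 23.2814
  Group C, Incorrect: 41×172/398 = 17.7186
  Group D, Correct: 100×226/398 = 56.7839
  Group D, Incorrect: 100×172/398 = 43.2161
Contributions (O − E)²/E:
  (61 − 42.0201)²/42.0201 = 8.5730
  (13 − 31.9799)²/31.9799 = 11.2645
  (92 − 103.9146)²/103.9146 = 1.3661
  (91 − 79.0854)²/79.0854 = 1.7950
  (15 − 23.2814)²/23.2814 = 2.9458
  (26 − 17.7186)²/17.7186 = 3.8706
  (58 − 56.7839)²/56.7839 = 0.0260
  (42 − 43.2161)²/43.2161 = 0.0342
χ² = 8.5730 + 11.2645 + 1.3661 + 1.7950 + 2.9458 + 3.8706 + 0.0260 + 0.0342 = 29.88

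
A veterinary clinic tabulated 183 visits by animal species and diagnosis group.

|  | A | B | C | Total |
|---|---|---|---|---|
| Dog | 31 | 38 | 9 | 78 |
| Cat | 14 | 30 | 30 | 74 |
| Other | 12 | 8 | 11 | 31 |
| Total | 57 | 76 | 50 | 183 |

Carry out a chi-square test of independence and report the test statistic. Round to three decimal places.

Grand total N = 183.
Expected counts (row total × column total / N):
  Dog, A: 78×57/183 = 24.2951
  Dog, B: 78×76/183 = 32.3934
  Dog, C: 78×50/183 = 21.3115
  Cat, A: 74×57/183 = 23.0492
  Cat, B: 74×76/183 = 30.7322
  Cat, C: 74×50/183 = 20.2186
  Other, A: 31×57/183 = 9.6557
  Other, B: 31×76/183 = 12.8743
  Other, C: 31×50/183 = 8.4699
Contributions (O − E)²/E:
  (31 − 24.2951)²/24.2951 = 1.8504
  (38 − 32.3934)²/32.3934 = 0.9704
  (9 − 21.3115)²/21.3115 = 7.1123
  (14 − 23.0492)²/23.0492 = 3.5527
  (30 − 30.7322)²/30.7322 = 0.0174
  (30 − 20.2186)²/20.2186 = 4.7321
  (12 − 9.6557)²/9.6557 = 0.5692
  (8 − 12.8743)²/12.8743 = 1.8454
  (11 − 8.4699)²/8.4699 = 0.7558
χ² = 1.8504 + 0.9704 + 7.1123 + 3.5527 + 0.0174 + 4.7321 + 0.5692 + 1.8454 + 0.7558 = 21.406

21.406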